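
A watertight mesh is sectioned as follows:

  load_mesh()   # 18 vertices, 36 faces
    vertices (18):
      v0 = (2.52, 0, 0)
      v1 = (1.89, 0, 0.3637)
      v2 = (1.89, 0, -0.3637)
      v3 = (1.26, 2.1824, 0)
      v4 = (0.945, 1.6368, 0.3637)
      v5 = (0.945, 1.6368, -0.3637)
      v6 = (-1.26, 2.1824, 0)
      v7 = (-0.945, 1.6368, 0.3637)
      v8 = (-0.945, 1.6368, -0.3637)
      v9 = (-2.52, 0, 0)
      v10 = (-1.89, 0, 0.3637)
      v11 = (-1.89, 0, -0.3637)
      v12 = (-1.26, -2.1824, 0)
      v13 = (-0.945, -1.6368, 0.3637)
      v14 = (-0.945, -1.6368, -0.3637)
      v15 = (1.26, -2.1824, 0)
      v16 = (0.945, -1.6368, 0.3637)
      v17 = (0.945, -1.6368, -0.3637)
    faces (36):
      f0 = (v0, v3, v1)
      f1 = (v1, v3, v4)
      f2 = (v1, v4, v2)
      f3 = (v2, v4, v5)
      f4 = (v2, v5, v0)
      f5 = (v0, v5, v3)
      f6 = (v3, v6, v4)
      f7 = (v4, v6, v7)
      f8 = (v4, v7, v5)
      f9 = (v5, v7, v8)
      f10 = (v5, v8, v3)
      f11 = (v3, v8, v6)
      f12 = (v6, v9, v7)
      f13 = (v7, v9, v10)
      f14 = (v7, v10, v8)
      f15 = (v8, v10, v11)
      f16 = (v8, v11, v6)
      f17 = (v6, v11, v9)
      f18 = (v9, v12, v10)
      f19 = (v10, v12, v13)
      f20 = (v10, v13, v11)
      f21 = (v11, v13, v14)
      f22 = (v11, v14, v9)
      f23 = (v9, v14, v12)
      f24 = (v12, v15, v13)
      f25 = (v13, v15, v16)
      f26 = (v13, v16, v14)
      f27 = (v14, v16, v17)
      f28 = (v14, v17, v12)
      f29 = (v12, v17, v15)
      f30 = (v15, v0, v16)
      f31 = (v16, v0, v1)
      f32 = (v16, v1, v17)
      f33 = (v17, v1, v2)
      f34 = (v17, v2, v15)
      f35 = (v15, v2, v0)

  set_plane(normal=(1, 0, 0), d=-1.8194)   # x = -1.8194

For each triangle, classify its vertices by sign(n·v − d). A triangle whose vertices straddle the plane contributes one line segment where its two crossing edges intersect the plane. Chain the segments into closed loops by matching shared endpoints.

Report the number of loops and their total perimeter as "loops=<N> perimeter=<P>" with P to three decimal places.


Straddling triangles (12 of 36):
  (v6,v9,v7) [+-+] → (-1.8194, 1.21348, 0)–(-1.8194, 0.72809, 0.161783)  len=0.5116
  (v7,v9,v10) [+--] → (-1.8194, 0.72809, 0.161783)–(-1.8194, 0.122284, 0.3637)  len=0.6386
  (v7,v10,v8) [+-+] → (-1.8194, 0.122284, 0.3637)–(-1.8194, 0.122284, 0.309357)  len=0.0543
  (v8,v10,v11) [+--] → (-1.8194, 0.122284, 0.309357)–(-1.8194, 0.122284, -0.3637)  len=0.6731
  (v8,v11,v6) [+-+] → (-1.8194, 0.122284, -0.3637)–(-1.8194, 0.244567, -0.322943)  len=0.1289
  (v6,v11,v9) [+--] → (-1.8194, 0.244567, -0.322943)–(-1.8194, 1.21348, 0)  len=1.0213
  (v9,v12,v10) [-+-] → (-1.8194, -1.21348, 0)–(-1.8194, -0.244567, 0.322943)  len=1.0213
  (v10,v12,v13) [-++] → (-1.8194, -0.244567, 0.322943)–(-1.8194, -0.122284, 0.3637)  len=0.1289
  (v10,v13,v11) [-+-] → (-1.8194, -0.122284, 0.3637)–(-1.8194, -0.122284, -0.309357)  len=0.6731
  (v11,v13,v14) [-++] → (-1.8194, -0.122284, -0.309357)–(-1.8194, -0.122284, -0.3637)  len=0.0543
  (v11,v14,v9) [-+-] → (-1.8194, -0.122284, -0.3637)–(-1.8194, -0.72809, -0.161783)  len=0.6386
  (v9,v14,v12) [-++] → (-1.8194, -0.72809, -0.161783)–(-1.8194, -1.21348, 0)  len=0.5116

Chained into 2 loop(s):
  loop 1: 6 segments, perimeter = 3.0278
  loop 2: 6 segments, perimeter = 3.0278
Total perimeter = 6.056

loops=2 perimeter=6.056


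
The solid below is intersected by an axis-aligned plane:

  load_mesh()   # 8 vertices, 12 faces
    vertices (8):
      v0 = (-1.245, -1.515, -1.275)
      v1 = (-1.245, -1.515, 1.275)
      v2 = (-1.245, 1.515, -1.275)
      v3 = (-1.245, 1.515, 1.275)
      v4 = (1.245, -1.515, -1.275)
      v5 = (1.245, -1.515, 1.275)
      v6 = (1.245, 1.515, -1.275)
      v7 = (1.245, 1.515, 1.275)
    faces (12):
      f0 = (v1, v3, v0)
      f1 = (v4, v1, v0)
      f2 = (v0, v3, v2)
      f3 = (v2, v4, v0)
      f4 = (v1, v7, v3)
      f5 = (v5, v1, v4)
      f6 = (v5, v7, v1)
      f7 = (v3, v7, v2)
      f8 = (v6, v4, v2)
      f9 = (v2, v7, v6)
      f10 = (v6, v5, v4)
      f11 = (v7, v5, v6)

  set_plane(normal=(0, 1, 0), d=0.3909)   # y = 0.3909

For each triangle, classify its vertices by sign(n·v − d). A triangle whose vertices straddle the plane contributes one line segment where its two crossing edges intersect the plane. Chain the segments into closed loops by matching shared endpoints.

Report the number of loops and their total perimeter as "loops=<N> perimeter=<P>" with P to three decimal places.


loops=1 perimeter=10.080

Straddling triangles (8 of 12):
  (v1,v3,v0) [-+-] → (-1.245, 0.3909, 1.275)–(-1.245, 0.3909, 0.328975)  len=0.9460
  (v0,v3,v2) [-++] → (-1.245, 0.3909, 0.328975)–(-1.245, 0.3909, -1.275)  len=1.6040
  (v2,v4,v0) [+--] → (-0.321235, 0.3909, -1.275)–(-1.245, 0.3909, -1.275)  len=0.9238
  (v1,v7,v3) [-++] → (0.321235, 0.3909, 1.275)–(-1.245, 0.3909, 1.275)  len=1.5662
  (v5,v7,v1) [-+-] → (1.245, 0.3909, 1.275)–(0.321235, 0.3909, 1.275)  len=0.9238
  (v6,v4,v2) [+-+] → (1.245, 0.3909, -1.275)–(-0.321235, 0.3909, -1.275)  len=1.5662
  (v6,v5,v4) [+--] → (1.245, 0.3909, -0.328975)–(1.245, 0.3909, -1.275)  len=0.9460
  (v7,v5,v6) [+-+] → (1.245, 0.3909, 1.275)–(1.245, 0.3909, -0.328975)  len=1.6040

Chained into 1 loop(s):
  loop 1: 8 segments, perimeter = 10.0800
Total perimeter = 10.080


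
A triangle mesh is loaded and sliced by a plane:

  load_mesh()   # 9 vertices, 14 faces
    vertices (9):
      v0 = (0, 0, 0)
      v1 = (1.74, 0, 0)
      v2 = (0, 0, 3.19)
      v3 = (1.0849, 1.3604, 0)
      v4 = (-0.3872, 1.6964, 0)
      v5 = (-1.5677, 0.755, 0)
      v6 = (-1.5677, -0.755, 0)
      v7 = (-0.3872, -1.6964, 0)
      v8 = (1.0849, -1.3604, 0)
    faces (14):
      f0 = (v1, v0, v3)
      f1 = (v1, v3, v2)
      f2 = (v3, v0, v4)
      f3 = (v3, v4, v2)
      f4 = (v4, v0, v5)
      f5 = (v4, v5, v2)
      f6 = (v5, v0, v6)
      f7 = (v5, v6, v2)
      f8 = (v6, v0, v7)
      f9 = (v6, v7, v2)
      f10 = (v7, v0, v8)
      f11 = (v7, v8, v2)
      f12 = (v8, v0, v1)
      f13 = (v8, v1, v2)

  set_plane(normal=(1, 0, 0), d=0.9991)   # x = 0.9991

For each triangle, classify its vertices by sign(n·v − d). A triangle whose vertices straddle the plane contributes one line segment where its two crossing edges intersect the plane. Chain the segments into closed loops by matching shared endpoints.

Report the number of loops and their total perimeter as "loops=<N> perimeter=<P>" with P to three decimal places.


loops=1 perimeter=6.667

Straddling triangles (8 of 14):
  (v1,v0,v3) [+-+] → (0.9991, 0, 0)–(0.9991, 1.25281, 0)  len=1.2528
  (v1,v3,v2) [++-] → (0.9991, 1.25281, 0.252283)–(0.9991, 0, 1.35832)  len=1.6712
  (v3,v0,v4) [+--] → (0.9991, 1.25281, 0)–(0.9991, 1.37998, 0)  len=0.1272
  (v3,v4,v2) [+--] → (0.9991, 1.37998, 0)–(0.9991, 1.25281, 0.252283)  len=0.2825
  (v7,v0,v8) [--+] → (0.9991, -1.25281, 0)–(0.9991, -1.37998, 0)  len=0.1272
  (v7,v8,v2) [-+-] → (0.9991, -1.37998, 0)–(0.9991, -1.25281, 0.252283)  len=0.2825
  (v8,v0,v1) [+-+] → (0.9991, -1.25281, 0)–(0.9991, 0, 0)  len=1.2528
  (v8,v1,v2) [++-] → (0.9991, 0, 1.35832)–(0.9991, -1.25281, 0.252283)  len=1.6712

Chained into 1 loop(s):
  loop 1: 8 segments, perimeter = 6.6674
Total perimeter = 6.667


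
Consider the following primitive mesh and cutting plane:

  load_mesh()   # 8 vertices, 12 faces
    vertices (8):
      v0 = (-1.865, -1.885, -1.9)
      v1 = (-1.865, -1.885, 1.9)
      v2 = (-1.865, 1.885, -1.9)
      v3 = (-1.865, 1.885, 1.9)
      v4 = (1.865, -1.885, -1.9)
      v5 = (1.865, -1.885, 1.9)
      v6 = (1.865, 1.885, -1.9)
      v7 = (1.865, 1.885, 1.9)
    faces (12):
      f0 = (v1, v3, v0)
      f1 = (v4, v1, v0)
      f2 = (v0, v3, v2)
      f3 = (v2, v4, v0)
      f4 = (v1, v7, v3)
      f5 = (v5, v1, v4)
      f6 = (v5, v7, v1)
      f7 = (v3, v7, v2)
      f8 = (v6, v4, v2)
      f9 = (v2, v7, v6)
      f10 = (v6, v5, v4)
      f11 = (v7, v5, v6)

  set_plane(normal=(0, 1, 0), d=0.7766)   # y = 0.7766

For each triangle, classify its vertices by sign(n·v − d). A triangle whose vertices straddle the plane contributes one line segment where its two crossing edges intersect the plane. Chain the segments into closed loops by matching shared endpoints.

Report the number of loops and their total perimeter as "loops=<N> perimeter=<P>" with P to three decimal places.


Straddling triangles (8 of 12):
  (v1,v3,v0) [-+-] → (-1.865, 0.7766, 1.9)–(-1.865, 0.7766, 0.78278)  len=1.1172
  (v0,v3,v2) [-++] → (-1.865, 0.7766, 0.78278)–(-1.865, 0.7766, -1.9)  len=2.6828
  (v2,v4,v0) [+--] → (-0.76836, 0.7766, -1.9)–(-1.865, 0.7766, -1.9)  len=1.0966
  (v1,v7,v3) [-++] → (0.76836, 0.7766, 1.9)–(-1.865, 0.7766, 1.9)  len=2.6334
  (v5,v7,v1) [-+-] → (1.865, 0.7766, 1.9)–(0.76836, 0.7766, 1.9)  len=1.0966
  (v6,v4,v2) [+-+] → (1.865, 0.7766, -1.9)–(-0.76836, 0.7766, -1.9)  len=2.6334
  (v6,v5,v4) [+--] → (1.865, 0.7766, -0.78278)–(1.865, 0.7766, -1.9)  len=1.1172
  (v7,v5,v6) [+-+] → (1.865, 0.7766, 1.9)–(1.865, 0.7766, -0.78278)  len=2.6828

Chained into 1 loop(s):
  loop 1: 8 segments, perimeter = 15.0600
Total perimeter = 15.060

loops=1 perimeter=15.060


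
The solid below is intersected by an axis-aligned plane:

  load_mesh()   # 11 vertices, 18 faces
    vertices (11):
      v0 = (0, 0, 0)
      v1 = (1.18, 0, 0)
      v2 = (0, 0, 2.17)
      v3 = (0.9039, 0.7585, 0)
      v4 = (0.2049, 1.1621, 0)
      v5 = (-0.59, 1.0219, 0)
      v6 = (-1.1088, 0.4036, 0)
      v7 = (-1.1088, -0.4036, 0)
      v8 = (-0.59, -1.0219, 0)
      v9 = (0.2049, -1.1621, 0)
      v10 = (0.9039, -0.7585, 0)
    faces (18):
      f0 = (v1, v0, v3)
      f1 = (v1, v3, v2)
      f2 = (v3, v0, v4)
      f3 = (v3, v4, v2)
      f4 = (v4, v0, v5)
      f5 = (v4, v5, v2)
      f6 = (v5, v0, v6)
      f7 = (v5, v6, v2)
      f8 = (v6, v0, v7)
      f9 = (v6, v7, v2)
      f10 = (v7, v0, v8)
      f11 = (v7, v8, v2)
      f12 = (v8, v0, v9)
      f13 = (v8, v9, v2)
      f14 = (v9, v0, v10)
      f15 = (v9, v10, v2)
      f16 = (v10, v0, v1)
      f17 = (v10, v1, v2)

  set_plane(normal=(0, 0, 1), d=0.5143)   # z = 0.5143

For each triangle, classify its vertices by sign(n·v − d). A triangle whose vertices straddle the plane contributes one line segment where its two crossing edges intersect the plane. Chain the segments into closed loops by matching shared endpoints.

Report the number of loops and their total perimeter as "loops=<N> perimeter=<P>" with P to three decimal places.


Straddling triangles (9 of 18):
  (v1,v3,v2) [--+] → (0.689672, 0.578732, 0.5143)–(0.900335, 0, 0.5143)  len=0.6159
  (v3,v4,v2) [--+] → (0.156338, 0.886677, 0.5143)–(0.689672, 0.578732, 0.5143)  len=0.6159
  (v4,v5,v2) [--+] → (-0.450167, 0.779705, 0.5143)–(0.156338, 0.886677, 0.5143)  len=0.6159
  (v5,v6,v2) [--+] → (-0.846009, 0.307945, 0.5143)–(-0.450167, 0.779705, 0.5143)  len=0.6158
  (v6,v7,v2) [--+] → (-0.846009, -0.307945, 0.5143)–(-0.846009, 0.307945, 0.5143)  len=0.6159
  (v7,v8,v2) [--+] → (-0.450167, -0.779705, 0.5143)–(-0.846009, -0.307945, 0.5143)  len=0.6158
  (v8,v9,v2) [--+] → (0.156338, -0.886677, 0.5143)–(-0.450167, -0.779705, 0.5143)  len=0.6159
  (v9,v10,v2) [--+] → (0.689672, -0.578732, 0.5143)–(0.156338, -0.886677, 0.5143)  len=0.6159
  (v10,v1,v2) [--+] → (0.900335, 0, 0.5143)–(0.689672, -0.578732, 0.5143)  len=0.6159

Chained into 1 loop(s):
  loop 1: 9 segments, perimeter = 5.5428
Total perimeter = 5.543

loops=1 perimeter=5.543


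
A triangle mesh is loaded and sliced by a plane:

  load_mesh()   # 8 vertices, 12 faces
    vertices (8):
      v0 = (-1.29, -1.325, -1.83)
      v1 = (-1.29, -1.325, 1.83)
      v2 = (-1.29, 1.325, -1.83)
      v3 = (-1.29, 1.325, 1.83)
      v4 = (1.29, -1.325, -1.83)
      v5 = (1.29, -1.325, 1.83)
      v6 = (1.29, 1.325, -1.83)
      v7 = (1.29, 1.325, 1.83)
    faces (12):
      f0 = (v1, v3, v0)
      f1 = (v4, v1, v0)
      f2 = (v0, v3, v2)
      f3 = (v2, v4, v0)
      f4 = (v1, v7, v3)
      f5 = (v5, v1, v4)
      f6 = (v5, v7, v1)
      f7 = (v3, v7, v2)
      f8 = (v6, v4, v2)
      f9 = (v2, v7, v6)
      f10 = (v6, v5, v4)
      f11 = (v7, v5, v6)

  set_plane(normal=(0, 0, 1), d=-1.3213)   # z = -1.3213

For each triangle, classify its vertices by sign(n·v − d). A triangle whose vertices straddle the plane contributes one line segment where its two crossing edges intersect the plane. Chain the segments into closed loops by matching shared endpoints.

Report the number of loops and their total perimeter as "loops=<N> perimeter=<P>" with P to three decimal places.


Straddling triangles (8 of 12):
  (v1,v3,v0) [++-] → (-1.29, -0.956679, -1.3213)–(-1.29, -1.325, -1.3213)  len=0.3683
  (v4,v1,v0) [-+-] → (0.931408, -1.325, -1.3213)–(-1.29, -1.325, -1.3213)  len=2.2214
  (v0,v3,v2) [-+-] → (-1.29, -0.956679, -1.3213)–(-1.29, 1.325, -1.3213)  len=2.2817
  (v5,v1,v4) [++-] → (0.931408, -1.325, -1.3213)–(1.29, -1.325, -1.3213)  len=0.3586
  (v3,v7,v2) [++-] → (-0.931408, 1.325, -1.3213)–(-1.29, 1.325, -1.3213)  len=0.3586
  (v2,v7,v6) [-+-] → (-0.931408, 1.325, -1.3213)–(1.29, 1.325, -1.3213)  len=2.2214
  (v6,v5,v4) [-+-] → (1.29, 0.956679, -1.3213)–(1.29, -1.325, -1.3213)  len=2.2817
  (v7,v5,v6) [++-] → (1.29, 0.956679, -1.3213)–(1.29, 1.325, -1.3213)  len=0.3683

Chained into 1 loop(s):
  loop 1: 8 segments, perimeter = 10.4600
Total perimeter = 10.460

loops=1 perimeter=10.460


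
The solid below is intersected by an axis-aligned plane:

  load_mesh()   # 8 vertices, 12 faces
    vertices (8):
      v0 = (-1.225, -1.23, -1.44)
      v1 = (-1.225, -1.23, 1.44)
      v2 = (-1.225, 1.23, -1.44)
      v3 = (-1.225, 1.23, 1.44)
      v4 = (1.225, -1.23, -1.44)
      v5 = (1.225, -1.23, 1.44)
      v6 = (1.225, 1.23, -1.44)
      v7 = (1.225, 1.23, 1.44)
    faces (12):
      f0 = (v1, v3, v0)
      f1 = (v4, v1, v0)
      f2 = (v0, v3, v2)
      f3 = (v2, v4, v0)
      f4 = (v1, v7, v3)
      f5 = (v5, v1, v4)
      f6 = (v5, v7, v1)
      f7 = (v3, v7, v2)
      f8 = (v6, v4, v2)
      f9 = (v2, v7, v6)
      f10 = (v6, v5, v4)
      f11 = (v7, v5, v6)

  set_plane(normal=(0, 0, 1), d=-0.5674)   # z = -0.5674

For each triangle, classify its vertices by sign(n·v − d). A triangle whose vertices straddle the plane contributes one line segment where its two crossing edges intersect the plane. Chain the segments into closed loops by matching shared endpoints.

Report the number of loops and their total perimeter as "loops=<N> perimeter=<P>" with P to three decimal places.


Straddling triangles (8 of 12):
  (v1,v3,v0) [++-] → (-1.225, -0.484654, -0.5674)–(-1.225, -1.23, -0.5674)  len=0.7453
  (v4,v1,v0) [-+-] → (0.482684, -1.23, -0.5674)–(-1.225, -1.23, -0.5674)  len=1.7077
  (v0,v3,v2) [-+-] → (-1.225, -0.484654, -0.5674)–(-1.225, 1.23, -0.5674)  len=1.7147
  (v5,v1,v4) [++-] → (0.482684, -1.23, -0.5674)–(1.225, -1.23, -0.5674)  len=0.7423
  (v3,v7,v2) [++-] → (-0.482684, 1.23, -0.5674)–(-1.225, 1.23, -0.5674)  len=0.7423
  (v2,v7,v6) [-+-] → (-0.482684, 1.23, -0.5674)–(1.225, 1.23, -0.5674)  len=1.7077
  (v6,v5,v4) [-+-] → (1.225, 0.484654, -0.5674)–(1.225, -1.23, -0.5674)  len=1.7147
  (v7,v5,v6) [++-] → (1.225, 0.484654, -0.5674)–(1.225, 1.23, -0.5674)  len=0.7453

Chained into 1 loop(s):
  loop 1: 8 segments, perimeter = 9.8200
Total perimeter = 9.820

loops=1 perimeter=9.820


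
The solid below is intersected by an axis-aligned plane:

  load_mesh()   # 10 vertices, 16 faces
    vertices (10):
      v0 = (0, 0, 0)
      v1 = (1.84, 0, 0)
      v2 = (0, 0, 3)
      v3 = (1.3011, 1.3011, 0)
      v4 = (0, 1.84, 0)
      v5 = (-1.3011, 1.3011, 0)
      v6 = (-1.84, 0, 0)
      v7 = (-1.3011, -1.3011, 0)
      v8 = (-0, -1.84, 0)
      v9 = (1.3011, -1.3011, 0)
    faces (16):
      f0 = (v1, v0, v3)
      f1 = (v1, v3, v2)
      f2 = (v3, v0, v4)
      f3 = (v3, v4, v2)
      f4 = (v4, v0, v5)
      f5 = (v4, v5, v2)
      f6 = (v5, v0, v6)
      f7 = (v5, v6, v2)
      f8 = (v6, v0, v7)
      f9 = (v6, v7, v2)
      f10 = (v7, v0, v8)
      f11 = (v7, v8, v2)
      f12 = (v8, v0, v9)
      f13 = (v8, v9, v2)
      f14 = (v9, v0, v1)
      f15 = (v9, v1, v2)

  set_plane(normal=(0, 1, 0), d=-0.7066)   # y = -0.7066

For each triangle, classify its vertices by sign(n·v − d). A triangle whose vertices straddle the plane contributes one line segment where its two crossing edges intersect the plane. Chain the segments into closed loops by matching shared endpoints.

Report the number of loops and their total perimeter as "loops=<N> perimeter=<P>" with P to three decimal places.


Straddling triangles (8 of 16):
  (v6,v0,v7) [++-] → (-0.7066, -0.7066, 0)–(-1.54733, -0.7066, 0)  len=0.8407
  (v6,v7,v2) [+-+] → (-1.54733, -0.7066, 0)–(-0.7066, -0.7066, 1.37076)  len=1.6081
  (v7,v0,v8) [-+-] → (-0.7066, -0.7066, 0)–(0, -0.7066, 0)  len=0.7066
  (v7,v8,v2) [--+] → (0, -0.7066, 1.84793)–(-0.7066, -0.7066, 1.37076)  len=0.8526
  (v8,v0,v9) [-+-] → (0, -0.7066, 0)–(0.7066, -0.7066, 0)  len=0.7066
  (v8,v9,v2) [--+] → (0.7066, -0.7066, 1.37076)–(0, -0.7066, 1.84793)  len=0.8526
  (v9,v0,v1) [-++] → (0.7066, -0.7066, 0)–(1.54733, -0.7066, 0)  len=0.8407
  (v9,v1,v2) [-++] → (1.54733, -0.7066, 0)–(0.7066, -0.7066, 1.37076)  len=1.6081

Chained into 1 loop(s):
  loop 1: 8 segments, perimeter = 8.0160
Total perimeter = 8.016

loops=1 perimeter=8.016


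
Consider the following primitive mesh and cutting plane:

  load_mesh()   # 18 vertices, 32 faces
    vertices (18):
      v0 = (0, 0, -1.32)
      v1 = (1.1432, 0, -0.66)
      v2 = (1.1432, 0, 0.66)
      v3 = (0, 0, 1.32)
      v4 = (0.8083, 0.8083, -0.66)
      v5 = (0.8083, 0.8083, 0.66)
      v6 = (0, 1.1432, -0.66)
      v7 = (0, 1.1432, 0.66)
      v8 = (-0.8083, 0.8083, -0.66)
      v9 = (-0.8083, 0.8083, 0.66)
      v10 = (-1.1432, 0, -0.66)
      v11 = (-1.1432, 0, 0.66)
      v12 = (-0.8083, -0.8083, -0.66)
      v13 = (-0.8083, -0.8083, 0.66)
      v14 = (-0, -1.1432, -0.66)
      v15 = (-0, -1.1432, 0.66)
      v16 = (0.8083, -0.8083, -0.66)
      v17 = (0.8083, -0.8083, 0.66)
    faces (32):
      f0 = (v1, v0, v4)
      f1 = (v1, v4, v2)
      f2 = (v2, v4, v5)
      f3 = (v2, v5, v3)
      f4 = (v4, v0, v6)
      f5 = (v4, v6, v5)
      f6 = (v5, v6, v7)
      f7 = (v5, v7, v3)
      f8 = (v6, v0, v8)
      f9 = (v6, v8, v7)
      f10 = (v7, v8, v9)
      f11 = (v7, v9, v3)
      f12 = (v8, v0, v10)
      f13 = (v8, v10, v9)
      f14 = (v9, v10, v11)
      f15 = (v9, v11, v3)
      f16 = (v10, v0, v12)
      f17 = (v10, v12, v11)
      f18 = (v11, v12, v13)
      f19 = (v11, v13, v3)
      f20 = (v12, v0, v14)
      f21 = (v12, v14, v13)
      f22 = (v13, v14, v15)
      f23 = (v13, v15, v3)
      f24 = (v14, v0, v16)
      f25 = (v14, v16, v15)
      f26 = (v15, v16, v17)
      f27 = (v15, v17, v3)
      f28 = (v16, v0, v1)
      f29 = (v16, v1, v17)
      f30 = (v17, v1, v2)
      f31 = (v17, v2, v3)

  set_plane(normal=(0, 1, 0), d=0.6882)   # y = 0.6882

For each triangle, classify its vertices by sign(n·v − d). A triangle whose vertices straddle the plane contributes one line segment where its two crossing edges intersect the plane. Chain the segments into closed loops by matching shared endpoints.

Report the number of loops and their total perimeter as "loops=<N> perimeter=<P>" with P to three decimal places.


Straddling triangles (12 of 32):
  (v1,v0,v4) [--+] → (0.6882, 0.6882, -0.758065)–(0.858061, 0.6882, -0.66)  len=0.1961
  (v1,v4,v2) [-+-] → (0.858061, 0.6882, -0.66)–(0.858061, 0.6882, -0.46387)  len=0.1961
  (v2,v4,v5) [-++] → (0.858061, 0.6882, -0.46387)–(0.858061, 0.6882, 0.66)  len=1.1239
  (v2,v5,v3) [-+-] → (0.858061, 0.6882, 0.66)–(0.6882, 0.6882, 0.758065)  len=0.1961
  (v4,v0,v6) [+-+] → (0.6882, 0.6882, -0.758065)–(0, 0.6882, -0.922684)  len=0.7076
  (v5,v7,v3) [++-] → (0, 0.6882, 0.922684)–(0.6882, 0.6882, 0.758065)  len=0.7076
  (v6,v0,v8) [+-+] → (0, 0.6882, -0.922684)–(-0.6882, 0.6882, -0.758065)  len=0.7076
  (v7,v9,v3) [++-] → (-0.6882, 0.6882, 0.758065)–(0, 0.6882, 0.922684)  len=0.7076
  (v8,v0,v10) [+--] → (-0.6882, 0.6882, -0.758065)–(-0.858061, 0.6882, -0.66)  len=0.1961
  (v8,v10,v9) [+-+] → (-0.858061, 0.6882, -0.66)–(-0.858061, 0.6882, 0.46387)  len=1.1239
  (v9,v10,v11) [+--] → (-0.858061, 0.6882, 0.46387)–(-0.858061, 0.6882, 0.66)  len=0.1961
  (v9,v11,v3) [+--] → (-0.858061, 0.6882, 0.66)–(-0.6882, 0.6882, 0.758065)  len=0.1961

Chained into 1 loop(s):
  loop 1: 12 segments, perimeter = 6.2550
Total perimeter = 6.255

loops=1 perimeter=6.255


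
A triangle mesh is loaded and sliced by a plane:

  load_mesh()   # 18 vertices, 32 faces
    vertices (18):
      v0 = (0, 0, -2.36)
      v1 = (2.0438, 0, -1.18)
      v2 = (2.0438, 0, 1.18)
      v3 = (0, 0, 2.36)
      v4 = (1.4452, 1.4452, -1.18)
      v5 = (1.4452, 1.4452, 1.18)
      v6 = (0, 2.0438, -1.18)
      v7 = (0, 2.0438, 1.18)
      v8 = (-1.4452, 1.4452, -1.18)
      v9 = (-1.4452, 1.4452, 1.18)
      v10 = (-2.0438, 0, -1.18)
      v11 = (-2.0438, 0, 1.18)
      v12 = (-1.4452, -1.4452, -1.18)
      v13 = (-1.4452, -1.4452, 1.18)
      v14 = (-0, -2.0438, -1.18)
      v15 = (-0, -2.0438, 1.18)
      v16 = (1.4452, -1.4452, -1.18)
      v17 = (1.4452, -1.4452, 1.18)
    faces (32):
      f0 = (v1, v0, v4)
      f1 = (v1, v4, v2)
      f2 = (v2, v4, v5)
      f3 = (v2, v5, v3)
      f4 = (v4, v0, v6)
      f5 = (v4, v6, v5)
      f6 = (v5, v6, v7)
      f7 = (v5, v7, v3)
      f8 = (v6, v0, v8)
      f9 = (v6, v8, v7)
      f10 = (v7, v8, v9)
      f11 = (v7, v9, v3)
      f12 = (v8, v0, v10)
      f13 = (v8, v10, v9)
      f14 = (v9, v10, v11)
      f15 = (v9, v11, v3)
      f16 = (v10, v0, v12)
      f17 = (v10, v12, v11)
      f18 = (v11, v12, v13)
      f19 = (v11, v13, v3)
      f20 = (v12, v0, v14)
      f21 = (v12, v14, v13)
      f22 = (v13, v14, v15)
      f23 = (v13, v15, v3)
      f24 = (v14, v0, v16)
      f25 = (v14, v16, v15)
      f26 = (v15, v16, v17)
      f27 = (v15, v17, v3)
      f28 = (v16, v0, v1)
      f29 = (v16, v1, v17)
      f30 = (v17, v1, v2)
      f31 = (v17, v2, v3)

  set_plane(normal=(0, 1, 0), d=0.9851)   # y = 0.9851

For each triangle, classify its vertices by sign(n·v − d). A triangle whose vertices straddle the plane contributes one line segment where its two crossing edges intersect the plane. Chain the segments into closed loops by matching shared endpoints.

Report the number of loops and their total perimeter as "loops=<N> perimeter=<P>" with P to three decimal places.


loops=1 perimeter=11.777

Straddling triangles (12 of 32):
  (v1,v0,v4) [--+] → (0.9851, 0.9851, -1.55567)–(1.63577, 0.9851, -1.18)  len=0.7513
  (v1,v4,v2) [-+-] → (1.63577, 0.9851, -1.18)–(1.63577, 0.9851, -0.42866)  len=0.7513
  (v2,v4,v5) [-++] → (1.63577, 0.9851, -0.42866)–(1.63577, 0.9851, 1.18)  len=1.6087
  (v2,v5,v3) [-+-] → (1.63577, 0.9851, 1.18)–(0.9851, 0.9851, 1.55567)  len=0.7513
  (v4,v0,v6) [+-+] → (0.9851, 0.9851, -1.55567)–(0, 0.9851, -1.79125)  len=1.0129
  (v5,v7,v3) [++-] → (0, 0.9851, 1.79125)–(0.9851, 0.9851, 1.55567)  len=1.0129
  (v6,v0,v8) [+-+] → (0, 0.9851, -1.79125)–(-0.9851, 0.9851, -1.55567)  len=1.0129
  (v7,v9,v3) [++-] → (-0.9851, 0.9851, 1.55567)–(0, 0.9851, 1.79125)  len=1.0129
  (v8,v0,v10) [+--] → (-0.9851, 0.9851, -1.55567)–(-1.63577, 0.9851, -1.18)  len=0.7513
  (v8,v10,v9) [+-+] → (-1.63577, 0.9851, -1.18)–(-1.63577, 0.9851, 0.42866)  len=1.6087
  (v9,v10,v11) [+--] → (-1.63577, 0.9851, 0.42866)–(-1.63577, 0.9851, 1.18)  len=0.7513
  (v9,v11,v3) [+--] → (-1.63577, 0.9851, 1.18)–(-0.9851, 0.9851, 1.55567)  len=0.7513

Chained into 1 loop(s):
  loop 1: 12 segments, perimeter = 11.7768
Total perimeter = 11.777


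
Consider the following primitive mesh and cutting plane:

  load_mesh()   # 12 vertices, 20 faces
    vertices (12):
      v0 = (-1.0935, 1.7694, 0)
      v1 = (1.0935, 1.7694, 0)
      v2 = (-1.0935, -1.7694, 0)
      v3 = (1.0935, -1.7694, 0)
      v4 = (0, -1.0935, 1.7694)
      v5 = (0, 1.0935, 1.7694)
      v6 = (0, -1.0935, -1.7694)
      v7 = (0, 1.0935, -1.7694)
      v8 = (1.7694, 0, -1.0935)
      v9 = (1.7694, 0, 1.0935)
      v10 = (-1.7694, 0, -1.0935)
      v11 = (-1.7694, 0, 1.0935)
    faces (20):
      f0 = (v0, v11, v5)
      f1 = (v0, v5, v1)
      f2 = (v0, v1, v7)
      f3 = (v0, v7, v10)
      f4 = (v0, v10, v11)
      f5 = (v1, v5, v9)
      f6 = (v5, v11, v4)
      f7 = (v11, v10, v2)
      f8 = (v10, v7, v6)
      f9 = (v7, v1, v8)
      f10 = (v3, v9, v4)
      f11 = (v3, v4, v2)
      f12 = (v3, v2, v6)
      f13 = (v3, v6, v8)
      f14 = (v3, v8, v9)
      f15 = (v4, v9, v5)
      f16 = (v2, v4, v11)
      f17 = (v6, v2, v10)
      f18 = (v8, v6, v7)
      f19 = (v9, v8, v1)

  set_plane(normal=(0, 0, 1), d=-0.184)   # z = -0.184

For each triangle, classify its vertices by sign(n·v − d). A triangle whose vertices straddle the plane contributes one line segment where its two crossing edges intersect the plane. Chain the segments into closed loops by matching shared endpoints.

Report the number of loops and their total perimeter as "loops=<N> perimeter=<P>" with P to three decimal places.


loops=1 perimeter=11.507

Straddling triangles (10 of 20):
  (v0,v1,v7) [++-] → (0.979787, 1.69911, -0.184)–(-0.979787, 1.69911, -0.184)  len=1.9596
  (v0,v7,v10) [+--] → (-0.979787, 1.69911, -0.184)–(-1.20723, 1.47167, -0.184)  len=0.3217
  (v0,v10,v11) [+-+] → (-1.20723, 1.47167, -0.184)–(-1.7694, 0, -0.184)  len=1.5754
  (v11,v10,v2) [+-+] → (-1.7694, 0, -0.184)–(-1.20723, -1.47167, -0.184)  len=1.5754
  (v7,v1,v8) [-+-] → (0.979787, 1.69911, -0.184)–(1.20723, 1.47167, -0.184)  len=0.3217
  (v3,v2,v6) [++-] → (-0.979787, -1.69911, -0.184)–(0.979787, -1.69911, -0.184)  len=1.9596
  (v3,v6,v8) [+--] → (0.979787, -1.69911, -0.184)–(1.20723, -1.47167, -0.184)  len=0.3217
  (v3,v8,v9) [+-+] → (1.20723, -1.47167, -0.184)–(1.7694, 0, -0.184)  len=1.5754
  (v6,v2,v10) [-+-] → (-0.979787, -1.69911, -0.184)–(-1.20723, -1.47167, -0.184)  len=0.3217
  (v9,v8,v1) [+-+] → (1.7694, 0, -0.184)–(1.20723, 1.47167, -0.184)  len=1.5754

Chained into 1 loop(s):
  loop 1: 10 segments, perimeter = 11.5073
Total perimeter = 11.507


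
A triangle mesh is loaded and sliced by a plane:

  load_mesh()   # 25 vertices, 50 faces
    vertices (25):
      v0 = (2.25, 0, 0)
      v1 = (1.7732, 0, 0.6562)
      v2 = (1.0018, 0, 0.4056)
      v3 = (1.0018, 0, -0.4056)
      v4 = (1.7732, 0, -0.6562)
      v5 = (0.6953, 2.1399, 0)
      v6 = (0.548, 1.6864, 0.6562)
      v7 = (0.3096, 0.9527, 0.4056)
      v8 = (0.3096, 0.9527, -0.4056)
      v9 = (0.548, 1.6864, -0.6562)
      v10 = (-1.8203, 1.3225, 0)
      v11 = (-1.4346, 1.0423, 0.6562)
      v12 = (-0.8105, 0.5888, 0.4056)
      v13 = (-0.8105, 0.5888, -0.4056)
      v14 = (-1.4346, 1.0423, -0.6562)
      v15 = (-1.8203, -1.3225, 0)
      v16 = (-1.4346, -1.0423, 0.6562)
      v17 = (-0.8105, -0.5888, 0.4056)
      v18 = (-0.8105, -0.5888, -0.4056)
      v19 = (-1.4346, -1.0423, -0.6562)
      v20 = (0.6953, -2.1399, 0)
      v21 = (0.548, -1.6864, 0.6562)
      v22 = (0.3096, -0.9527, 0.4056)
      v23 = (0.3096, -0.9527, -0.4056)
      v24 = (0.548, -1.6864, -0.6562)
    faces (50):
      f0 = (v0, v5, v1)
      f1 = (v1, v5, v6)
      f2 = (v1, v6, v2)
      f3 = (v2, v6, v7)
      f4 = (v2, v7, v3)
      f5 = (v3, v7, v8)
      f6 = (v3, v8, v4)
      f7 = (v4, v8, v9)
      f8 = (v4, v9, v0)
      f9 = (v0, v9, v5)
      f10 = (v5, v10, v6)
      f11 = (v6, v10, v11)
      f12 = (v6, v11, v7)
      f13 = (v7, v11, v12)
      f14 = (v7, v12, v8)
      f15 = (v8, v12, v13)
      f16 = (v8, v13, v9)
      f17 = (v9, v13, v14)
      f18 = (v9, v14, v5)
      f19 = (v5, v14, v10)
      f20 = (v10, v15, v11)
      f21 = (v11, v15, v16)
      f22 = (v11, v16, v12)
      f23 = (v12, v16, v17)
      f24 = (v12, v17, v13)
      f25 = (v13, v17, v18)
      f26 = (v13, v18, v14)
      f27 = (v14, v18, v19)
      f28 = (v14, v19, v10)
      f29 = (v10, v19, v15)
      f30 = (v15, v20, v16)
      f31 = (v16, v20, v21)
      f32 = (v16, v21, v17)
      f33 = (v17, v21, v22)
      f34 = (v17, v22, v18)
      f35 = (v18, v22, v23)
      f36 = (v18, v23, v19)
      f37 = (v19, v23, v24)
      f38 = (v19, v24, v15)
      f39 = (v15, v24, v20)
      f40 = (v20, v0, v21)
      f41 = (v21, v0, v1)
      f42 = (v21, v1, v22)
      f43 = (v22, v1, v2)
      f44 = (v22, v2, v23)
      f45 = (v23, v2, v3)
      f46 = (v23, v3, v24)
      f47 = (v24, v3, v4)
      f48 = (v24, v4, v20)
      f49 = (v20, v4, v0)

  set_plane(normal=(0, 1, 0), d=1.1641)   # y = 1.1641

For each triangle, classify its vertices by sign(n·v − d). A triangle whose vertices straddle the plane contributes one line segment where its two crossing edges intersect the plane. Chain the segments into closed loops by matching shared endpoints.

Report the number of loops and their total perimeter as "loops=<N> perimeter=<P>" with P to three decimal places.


loops=1 perimeter=7.762

Straddling triangles (16 of 50):
  (v0,v5,v1) [-+-] → (1.40425, 1.1641, 0)–(1.18683, 1.1641, 0.299229)  len=0.3699
  (v1,v5,v6) [-++] → (1.18683, 1.1641, 0.299229)–(0.92746, 1.1641, 0.6562)  len=0.4412
  (v1,v6,v2) [-+-] → (0.92746, 1.1641, 0.6562)–(0.688548, 1.1641, 0.578586)  len=0.2512
  (v2,v6,v7) [-+-] → (0.688548, 1.1641, 0.578586)–(0.37829, 1.1641, 0.477805)  len=0.3262
  (v4,v8,v9) [--+] → (0.37829, 1.1641, -0.477805)–(0.92746, 1.1641, -0.6562)  len=0.5774
  (v4,v9,v0) [-+-] → (0.92746, 1.1641, -0.6562)–(1.07513, 1.1641, -0.452966)  len=0.2512
  (v0,v9,v5) [-++] → (1.07513, 1.1641, -0.452966)–(1.40425, 1.1641, 0)  len=0.5599
  (v6,v10,v11) [++-] → (-1.60226, 1.1641, 0.370957)–(-1.05969, 1.1641, 0.6562)  len=0.6130
  (v6,v11,v7) [+--] → (-1.05969, 1.1641, 0.6562)–(0.37829, 1.1641, 0.477805)  len=1.4490
  (v8,v13,v9) [--+] → (-0.0984509, 1.1641, -0.53695)–(0.37829, 1.1641, -0.477805)  len=0.4804
  (v9,v13,v14) [+--] → (-0.0984509, 1.1641, -0.53695)–(-1.05969, 1.1641, -0.6562)  len=0.9686
  (v9,v14,v5) [+-+] → (-1.05969, 1.1641, -0.6562)–(-1.19825, 1.1641, -0.583382)  len=0.1565
  (v5,v14,v10) [+-+] → (-1.19825, 1.1641, -0.583382)–(-1.60226, 1.1641, -0.370957)  len=0.4565
  (v10,v15,v11) [+--] → (-1.8203, 1.1641, 0)–(-1.60226, 1.1641, 0.370957)  len=0.4303
  (v14,v19,v10) [--+] → (-1.79446, 1.1641, -0.0439539)–(-1.60226, 1.1641, -0.370957)  len=0.3793
  (v10,v19,v15) [+--] → (-1.79446, 1.1641, -0.0439539)–(-1.8203, 1.1641, 0)  len=0.0510

Chained into 1 loop(s):
  loop 1: 16 segments, perimeter = 7.7616
Total perimeter = 7.762


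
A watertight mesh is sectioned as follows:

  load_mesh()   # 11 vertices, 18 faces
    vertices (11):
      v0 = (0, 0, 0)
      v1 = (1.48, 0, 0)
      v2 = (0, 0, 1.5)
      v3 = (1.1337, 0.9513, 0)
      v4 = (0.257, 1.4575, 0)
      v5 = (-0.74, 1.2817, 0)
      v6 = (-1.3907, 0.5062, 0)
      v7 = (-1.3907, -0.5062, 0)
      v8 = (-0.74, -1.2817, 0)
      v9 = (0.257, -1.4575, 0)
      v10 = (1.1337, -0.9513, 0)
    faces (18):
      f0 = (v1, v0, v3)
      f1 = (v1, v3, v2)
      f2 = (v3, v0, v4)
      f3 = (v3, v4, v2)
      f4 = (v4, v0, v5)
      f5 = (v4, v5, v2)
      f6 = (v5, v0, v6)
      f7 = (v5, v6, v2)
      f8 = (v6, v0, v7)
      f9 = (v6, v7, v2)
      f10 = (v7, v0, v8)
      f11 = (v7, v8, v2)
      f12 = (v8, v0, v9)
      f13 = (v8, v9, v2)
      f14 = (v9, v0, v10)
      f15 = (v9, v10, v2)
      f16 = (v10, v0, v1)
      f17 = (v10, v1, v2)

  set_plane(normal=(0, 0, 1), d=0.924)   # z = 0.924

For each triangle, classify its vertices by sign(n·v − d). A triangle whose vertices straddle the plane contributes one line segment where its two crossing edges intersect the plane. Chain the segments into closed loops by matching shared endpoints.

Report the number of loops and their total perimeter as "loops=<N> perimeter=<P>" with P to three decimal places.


loops=1 perimeter=3.499

Straddling triangles (9 of 18):
  (v1,v3,v2) [--+] → (0.435341, 0.365299, 0.924)–(0.56832, 0, 0.924)  len=0.3888
  (v3,v4,v2) [--+] → (0.098688, 0.55968, 0.924)–(0.435341, 0.365299, 0.924)  len=0.3887
  (v4,v5,v2) [--+] → (-0.28416, 0.492173, 0.924)–(0.098688, 0.55968, 0.924)  len=0.3888
  (v5,v6,v2) [--+] → (-0.534029, 0.194381, 0.924)–(-0.28416, 0.492173, 0.924)  len=0.3887
  (v6,v7,v2) [--+] → (-0.534029, -0.194381, 0.924)–(-0.534029, 0.194381, 0.924)  len=0.3888
  (v7,v8,v2) [--+] → (-0.28416, -0.492173, 0.924)–(-0.534029, -0.194381, 0.924)  len=0.3887
  (v8,v9,v2) [--+] → (0.098688, -0.55968, 0.924)–(-0.28416, -0.492173, 0.924)  len=0.3888
  (v9,v10,v2) [--+] → (0.435341, -0.365299, 0.924)–(0.098688, -0.55968, 0.924)  len=0.3887
  (v10,v1,v2) [--+] → (0.56832, 0, 0.924)–(0.435341, -0.365299, 0.924)  len=0.3888

Chained into 1 loop(s):
  loop 1: 9 segments, perimeter = 3.4987
Total perimeter = 3.499


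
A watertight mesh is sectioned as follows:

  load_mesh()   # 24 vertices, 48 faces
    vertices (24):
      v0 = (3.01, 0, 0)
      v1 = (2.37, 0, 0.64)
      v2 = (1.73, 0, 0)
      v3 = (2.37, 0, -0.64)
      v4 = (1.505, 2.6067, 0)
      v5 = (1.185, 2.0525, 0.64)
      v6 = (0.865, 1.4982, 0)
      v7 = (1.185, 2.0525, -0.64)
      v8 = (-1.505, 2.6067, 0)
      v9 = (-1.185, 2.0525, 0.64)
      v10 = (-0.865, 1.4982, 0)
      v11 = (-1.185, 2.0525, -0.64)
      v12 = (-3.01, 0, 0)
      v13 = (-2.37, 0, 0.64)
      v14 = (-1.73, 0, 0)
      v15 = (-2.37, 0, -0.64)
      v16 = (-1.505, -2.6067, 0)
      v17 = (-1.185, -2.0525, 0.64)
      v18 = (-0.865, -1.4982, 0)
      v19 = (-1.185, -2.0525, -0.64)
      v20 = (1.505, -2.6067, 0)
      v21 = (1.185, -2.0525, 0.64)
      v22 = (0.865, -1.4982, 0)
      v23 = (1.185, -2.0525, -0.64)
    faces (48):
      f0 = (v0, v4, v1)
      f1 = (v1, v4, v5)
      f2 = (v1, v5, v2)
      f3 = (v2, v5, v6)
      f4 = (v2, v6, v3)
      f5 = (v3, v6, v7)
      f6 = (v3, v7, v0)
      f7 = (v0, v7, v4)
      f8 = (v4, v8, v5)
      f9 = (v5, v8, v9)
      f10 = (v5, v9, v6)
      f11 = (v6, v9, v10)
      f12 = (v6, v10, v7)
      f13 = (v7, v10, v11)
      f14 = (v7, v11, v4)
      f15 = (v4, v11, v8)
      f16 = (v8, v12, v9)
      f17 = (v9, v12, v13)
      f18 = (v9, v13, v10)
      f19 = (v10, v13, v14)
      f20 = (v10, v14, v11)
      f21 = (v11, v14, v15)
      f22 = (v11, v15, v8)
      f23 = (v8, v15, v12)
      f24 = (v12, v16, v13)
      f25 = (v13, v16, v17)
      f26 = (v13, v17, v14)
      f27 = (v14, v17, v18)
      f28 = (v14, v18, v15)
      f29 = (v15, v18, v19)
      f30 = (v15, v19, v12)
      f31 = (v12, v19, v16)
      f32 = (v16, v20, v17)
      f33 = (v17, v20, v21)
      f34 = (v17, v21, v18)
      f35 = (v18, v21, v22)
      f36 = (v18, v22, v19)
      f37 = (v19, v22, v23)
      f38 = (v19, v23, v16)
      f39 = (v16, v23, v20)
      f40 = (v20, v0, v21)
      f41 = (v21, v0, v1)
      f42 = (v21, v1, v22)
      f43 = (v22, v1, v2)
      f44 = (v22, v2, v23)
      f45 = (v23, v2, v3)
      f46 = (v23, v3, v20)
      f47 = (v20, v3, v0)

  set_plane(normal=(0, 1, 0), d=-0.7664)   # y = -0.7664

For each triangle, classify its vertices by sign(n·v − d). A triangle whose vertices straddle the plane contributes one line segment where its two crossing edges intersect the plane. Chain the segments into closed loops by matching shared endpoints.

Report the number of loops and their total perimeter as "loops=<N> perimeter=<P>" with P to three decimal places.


Straddling triangles (16 of 48):
  (v12,v16,v13) [+-+] → (-2.56751, -0.7664, 0)–(-2.11568, -0.7664, 0.451833)  len=0.6390
  (v13,v16,v17) [+--] → (-2.11568, -0.7664, 0.451833)–(-1.92752, -0.7664, 0.64)  len=0.2661
  (v13,v17,v14) [+-+] → (-1.92752, -0.7664, 0.64)–(-1.5265, -0.7664, 0.238975)  len=0.5671
  (v14,v17,v18) [+--] → (-1.5265, -0.7664, 0.238975)–(-1.28751, -0.7664, 0)  len=0.3380
  (v14,v18,v15) [+-+] → (-1.28751, -0.7664, 0)–(-1.60012, -0.7664, -0.31261)  len=0.4421
  (v15,v18,v19) [+--] → (-1.60012, -0.7664, -0.31261)–(-1.92752, -0.7664, -0.64)  len=0.4630
  (v15,v19,v12) [+-+] → (-1.92752, -0.7664, -0.64)–(-2.32855, -0.7664, -0.238975)  len=0.5671
  (v12,v19,v16) [+--] → (-2.32855, -0.7664, -0.238975)–(-2.56751, -0.7664, 0)  len=0.3380
  (v20,v0,v21) [-+-] → (2.56751, -0.7664, 0)–(2.32855, -0.7664, 0.238975)  len=0.3380
  (v21,v0,v1) [-++] → (2.32855, -0.7664, 0.238975)–(1.92752, -0.7664, 0.64)  len=0.5671
  (v21,v1,v22) [-+-] → (1.92752, -0.7664, 0.64)–(1.60012, -0.7664, 0.31261)  len=0.4630
  (v22,v1,v2) [-++] → (1.60012, -0.7664, 0.31261)–(1.28751, -0.7664, 0)  len=0.4421
  (v22,v2,v23) [-+-] → (1.28751, -0.7664, 0)–(1.5265, -0.7664, -0.238975)  len=0.3380
  (v23,v2,v3) [-++] → (1.5265, -0.7664, -0.238975)–(1.92752, -0.7664, -0.64)  len=0.5671
  (v23,v3,v20) [-+-] → (1.92752, -0.7664, -0.64)–(2.11568, -0.7664, -0.451833)  len=0.2661
  (v20,v3,v0) [-++] → (2.11568, -0.7664, -0.451833)–(2.56751, -0.7664, 0)  len=0.6390

Chained into 2 loop(s):
  loop 1: 8 segments, perimeter = 3.6204
  loop 2: 8 segments, perimeter = 3.6204
Total perimeter = 7.241

loops=2 perimeter=7.241


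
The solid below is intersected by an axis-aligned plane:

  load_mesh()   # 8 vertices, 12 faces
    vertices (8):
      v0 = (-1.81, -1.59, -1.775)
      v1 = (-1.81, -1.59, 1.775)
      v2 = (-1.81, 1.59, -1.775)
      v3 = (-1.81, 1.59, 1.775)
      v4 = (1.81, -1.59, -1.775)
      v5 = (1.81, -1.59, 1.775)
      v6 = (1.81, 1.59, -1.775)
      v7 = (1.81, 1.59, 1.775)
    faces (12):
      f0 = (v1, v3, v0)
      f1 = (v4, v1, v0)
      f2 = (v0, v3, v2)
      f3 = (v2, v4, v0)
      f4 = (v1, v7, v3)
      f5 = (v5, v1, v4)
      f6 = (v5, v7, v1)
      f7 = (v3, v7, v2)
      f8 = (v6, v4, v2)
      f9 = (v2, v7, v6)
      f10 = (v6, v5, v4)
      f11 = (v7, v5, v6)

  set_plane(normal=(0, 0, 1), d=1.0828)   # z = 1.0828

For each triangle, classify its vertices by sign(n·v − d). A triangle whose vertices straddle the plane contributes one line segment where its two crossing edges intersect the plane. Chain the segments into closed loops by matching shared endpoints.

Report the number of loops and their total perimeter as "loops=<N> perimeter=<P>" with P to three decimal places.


Straddling triangles (8 of 12):
  (v1,v3,v0) [++-] → (-1.81, 0.969945, 1.0828)–(-1.81, -1.59, 1.0828)  len=2.5599
  (v4,v1,v0) [-+-] → (-1.10415, -1.59, 1.0828)–(-1.81, -1.59, 1.0828)  len=0.7058
  (v0,v3,v2) [-+-] → (-1.81, 0.969945, 1.0828)–(-1.81, 1.59, 1.0828)  len=0.6201
  (v5,v1,v4) [++-] → (-1.10415, -1.59, 1.0828)–(1.81, -1.59, 1.0828)  len=2.9142
  (v3,v7,v2) [++-] → (1.10415, 1.59, 1.0828)–(-1.81, 1.59, 1.0828)  len=2.9142
  (v2,v7,v6) [-+-] → (1.10415, 1.59, 1.0828)–(1.81, 1.59, 1.0828)  len=0.7058
  (v6,v5,v4) [-+-] → (1.81, -0.969945, 1.0828)–(1.81, -1.59, 1.0828)  len=0.6201
  (v7,v5,v6) [++-] → (1.81, -0.969945, 1.0828)–(1.81, 1.59, 1.0828)  len=2.5599

Chained into 1 loop(s):
  loop 1: 8 segments, perimeter = 13.6000
Total perimeter = 13.600

loops=1 perimeter=13.600


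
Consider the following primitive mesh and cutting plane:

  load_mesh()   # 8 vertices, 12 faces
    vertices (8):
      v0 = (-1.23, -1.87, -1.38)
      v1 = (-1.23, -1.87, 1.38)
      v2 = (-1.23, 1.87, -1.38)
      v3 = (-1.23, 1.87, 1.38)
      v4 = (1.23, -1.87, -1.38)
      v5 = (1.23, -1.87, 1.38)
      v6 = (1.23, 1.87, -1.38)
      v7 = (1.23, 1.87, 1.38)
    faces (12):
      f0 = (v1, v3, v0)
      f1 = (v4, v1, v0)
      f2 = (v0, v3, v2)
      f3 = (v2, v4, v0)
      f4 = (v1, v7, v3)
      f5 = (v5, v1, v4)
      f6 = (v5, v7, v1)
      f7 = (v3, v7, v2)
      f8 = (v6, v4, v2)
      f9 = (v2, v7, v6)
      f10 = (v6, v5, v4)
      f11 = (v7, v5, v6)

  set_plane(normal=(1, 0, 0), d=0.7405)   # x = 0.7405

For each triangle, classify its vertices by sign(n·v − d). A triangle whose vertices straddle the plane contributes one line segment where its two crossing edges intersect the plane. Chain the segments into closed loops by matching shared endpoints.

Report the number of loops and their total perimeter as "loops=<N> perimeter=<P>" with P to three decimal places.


loops=1 perimeter=13.000

Straddling triangles (8 of 12):
  (v4,v1,v0) [+--] → (0.7405, -1.87, -0.830805)–(0.7405, -1.87, -1.38)  len=0.5492
  (v2,v4,v0) [-+-] → (0.7405, -1.1258, -1.38)–(0.7405, -1.87, -1.38)  len=0.7442
  (v1,v7,v3) [-+-] → (0.7405, 1.1258, 1.38)–(0.7405, 1.87, 1.38)  len=0.7442
  (v5,v1,v4) [+-+] → (0.7405, -1.87, 1.38)–(0.7405, -1.87, -0.830805)  len=2.2108
  (v5,v7,v1) [++-] → (0.7405, 1.1258, 1.38)–(0.7405, -1.87, 1.38)  len=2.9958
  (v3,v7,v2) [-+-] → (0.7405, 1.87, 1.38)–(0.7405, 1.87, 0.830805)  len=0.5492
  (v6,v4,v2) [++-] → (0.7405, -1.1258, -1.38)–(0.7405, 1.87, -1.38)  len=2.9958
  (v2,v7,v6) [-++] → (0.7405, 1.87, 0.830805)–(0.7405, 1.87, -1.38)  len=2.2108

Chained into 1 loop(s):
  loop 1: 8 segments, perimeter = 13.0000
Total perimeter = 13.000
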